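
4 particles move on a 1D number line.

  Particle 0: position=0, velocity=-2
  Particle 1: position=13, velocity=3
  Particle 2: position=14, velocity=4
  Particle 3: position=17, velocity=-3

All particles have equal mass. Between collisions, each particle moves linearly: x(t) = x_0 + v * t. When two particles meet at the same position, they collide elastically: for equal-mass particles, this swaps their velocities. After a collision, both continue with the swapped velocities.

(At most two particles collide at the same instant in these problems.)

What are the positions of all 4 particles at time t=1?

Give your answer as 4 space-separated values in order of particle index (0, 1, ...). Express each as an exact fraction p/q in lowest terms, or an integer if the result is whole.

Answer: -2 14 16 18

Derivation:
Collision at t=3/7: particles 2 and 3 swap velocities; positions: p0=-6/7 p1=100/7 p2=110/7 p3=110/7; velocities now: v0=-2 v1=3 v2=-3 v3=4
Collision at t=2/3: particles 1 and 2 swap velocities; positions: p0=-4/3 p1=15 p2=15 p3=50/3; velocities now: v0=-2 v1=-3 v2=3 v3=4
Advance to t=1 (no further collisions before then); velocities: v0=-2 v1=-3 v2=3 v3=4; positions = -2 14 16 18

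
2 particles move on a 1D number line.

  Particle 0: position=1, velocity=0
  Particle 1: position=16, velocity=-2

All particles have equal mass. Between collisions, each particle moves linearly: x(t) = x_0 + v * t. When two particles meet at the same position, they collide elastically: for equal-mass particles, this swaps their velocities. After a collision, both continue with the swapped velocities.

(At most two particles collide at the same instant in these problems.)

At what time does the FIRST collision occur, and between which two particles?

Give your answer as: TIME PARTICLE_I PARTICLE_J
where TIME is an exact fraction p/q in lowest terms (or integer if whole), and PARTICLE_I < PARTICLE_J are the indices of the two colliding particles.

Pair (0,1): pos 1,16 vel 0,-2 -> gap=15, closing at 2/unit, collide at t=15/2
Earliest collision: t=15/2 between 0 and 1

Answer: 15/2 0 1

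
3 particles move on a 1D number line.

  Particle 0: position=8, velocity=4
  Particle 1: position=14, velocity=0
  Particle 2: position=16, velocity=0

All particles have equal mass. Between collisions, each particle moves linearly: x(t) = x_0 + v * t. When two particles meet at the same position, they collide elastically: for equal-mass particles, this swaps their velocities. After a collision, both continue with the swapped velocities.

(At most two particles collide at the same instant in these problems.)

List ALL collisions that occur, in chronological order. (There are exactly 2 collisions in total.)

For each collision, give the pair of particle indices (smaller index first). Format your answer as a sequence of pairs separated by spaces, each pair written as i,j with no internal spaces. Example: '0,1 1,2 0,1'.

Collision at t=3/2: particles 0 and 1 swap velocities; positions: p0=14 p1=14 p2=16; velocities now: v0=0 v1=4 v2=0
Collision at t=2: particles 1 and 2 swap velocities; positions: p0=14 p1=16 p2=16; velocities now: v0=0 v1=0 v2=4

Answer: 0,1 1,2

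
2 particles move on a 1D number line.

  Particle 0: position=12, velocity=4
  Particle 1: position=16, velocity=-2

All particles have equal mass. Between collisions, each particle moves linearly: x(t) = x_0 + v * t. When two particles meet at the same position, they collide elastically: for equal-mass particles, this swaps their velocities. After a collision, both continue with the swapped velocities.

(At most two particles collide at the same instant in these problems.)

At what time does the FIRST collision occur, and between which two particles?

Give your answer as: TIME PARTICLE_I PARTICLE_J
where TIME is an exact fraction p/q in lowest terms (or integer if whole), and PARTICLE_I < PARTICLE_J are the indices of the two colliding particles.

Pair (0,1): pos 12,16 vel 4,-2 -> gap=4, closing at 6/unit, collide at t=2/3
Earliest collision: t=2/3 between 0 and 1

Answer: 2/3 0 1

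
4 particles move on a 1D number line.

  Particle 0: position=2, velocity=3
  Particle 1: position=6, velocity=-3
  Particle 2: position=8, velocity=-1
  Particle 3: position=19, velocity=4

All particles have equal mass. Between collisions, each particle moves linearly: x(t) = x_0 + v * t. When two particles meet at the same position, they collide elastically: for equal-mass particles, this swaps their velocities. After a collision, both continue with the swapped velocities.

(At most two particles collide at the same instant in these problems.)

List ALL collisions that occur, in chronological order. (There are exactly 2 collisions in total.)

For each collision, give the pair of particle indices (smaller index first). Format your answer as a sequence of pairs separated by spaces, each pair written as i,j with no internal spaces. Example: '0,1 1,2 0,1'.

Answer: 0,1 1,2

Derivation:
Collision at t=2/3: particles 0 and 1 swap velocities; positions: p0=4 p1=4 p2=22/3 p3=65/3; velocities now: v0=-3 v1=3 v2=-1 v3=4
Collision at t=3/2: particles 1 and 2 swap velocities; positions: p0=3/2 p1=13/2 p2=13/2 p3=25; velocities now: v0=-3 v1=-1 v2=3 v3=4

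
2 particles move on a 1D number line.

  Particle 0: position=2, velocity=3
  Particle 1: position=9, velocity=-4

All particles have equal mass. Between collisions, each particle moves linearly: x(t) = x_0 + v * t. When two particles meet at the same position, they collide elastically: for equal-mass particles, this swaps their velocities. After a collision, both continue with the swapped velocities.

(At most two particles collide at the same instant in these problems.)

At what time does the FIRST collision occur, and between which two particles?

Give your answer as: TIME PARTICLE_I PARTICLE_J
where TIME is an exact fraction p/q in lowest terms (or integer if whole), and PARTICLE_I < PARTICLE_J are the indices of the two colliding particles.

Pair (0,1): pos 2,9 vel 3,-4 -> gap=7, closing at 7/unit, collide at t=1
Earliest collision: t=1 between 0 and 1

Answer: 1 0 1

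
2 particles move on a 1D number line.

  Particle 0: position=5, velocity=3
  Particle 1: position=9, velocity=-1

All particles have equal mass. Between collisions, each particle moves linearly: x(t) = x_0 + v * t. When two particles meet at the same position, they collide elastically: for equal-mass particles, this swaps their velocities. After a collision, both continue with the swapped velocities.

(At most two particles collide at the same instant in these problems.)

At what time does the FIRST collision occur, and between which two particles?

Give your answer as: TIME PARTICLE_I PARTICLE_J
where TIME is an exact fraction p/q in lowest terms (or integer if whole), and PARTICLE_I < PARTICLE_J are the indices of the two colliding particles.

Pair (0,1): pos 5,9 vel 3,-1 -> gap=4, closing at 4/unit, collide at t=1
Earliest collision: t=1 between 0 and 1

Answer: 1 0 1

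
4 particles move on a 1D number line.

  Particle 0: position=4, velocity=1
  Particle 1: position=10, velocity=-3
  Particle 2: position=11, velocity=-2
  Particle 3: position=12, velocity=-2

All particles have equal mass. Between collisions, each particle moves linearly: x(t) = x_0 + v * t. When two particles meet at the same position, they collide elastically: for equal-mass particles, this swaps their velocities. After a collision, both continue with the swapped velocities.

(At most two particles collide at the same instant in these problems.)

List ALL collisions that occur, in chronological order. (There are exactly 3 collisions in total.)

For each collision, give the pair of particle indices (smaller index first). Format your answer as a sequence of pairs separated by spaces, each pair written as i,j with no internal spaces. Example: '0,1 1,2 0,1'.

Collision at t=3/2: particles 0 and 1 swap velocities; positions: p0=11/2 p1=11/2 p2=8 p3=9; velocities now: v0=-3 v1=1 v2=-2 v3=-2
Collision at t=7/3: particles 1 and 2 swap velocities; positions: p0=3 p1=19/3 p2=19/3 p3=22/3; velocities now: v0=-3 v1=-2 v2=1 v3=-2
Collision at t=8/3: particles 2 and 3 swap velocities; positions: p0=2 p1=17/3 p2=20/3 p3=20/3; velocities now: v0=-3 v1=-2 v2=-2 v3=1

Answer: 0,1 1,2 2,3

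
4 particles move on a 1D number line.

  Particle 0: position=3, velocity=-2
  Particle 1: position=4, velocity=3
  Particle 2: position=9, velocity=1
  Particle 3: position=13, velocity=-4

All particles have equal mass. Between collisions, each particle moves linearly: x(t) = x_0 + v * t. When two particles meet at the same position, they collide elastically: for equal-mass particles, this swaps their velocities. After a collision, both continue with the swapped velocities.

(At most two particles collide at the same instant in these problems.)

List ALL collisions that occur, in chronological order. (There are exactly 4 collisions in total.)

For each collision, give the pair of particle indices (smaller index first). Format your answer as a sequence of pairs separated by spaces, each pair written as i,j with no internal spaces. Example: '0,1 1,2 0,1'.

Collision at t=4/5: particles 2 and 3 swap velocities; positions: p0=7/5 p1=32/5 p2=49/5 p3=49/5; velocities now: v0=-2 v1=3 v2=-4 v3=1
Collision at t=9/7: particles 1 and 2 swap velocities; positions: p0=3/7 p1=55/7 p2=55/7 p3=72/7; velocities now: v0=-2 v1=-4 v2=3 v3=1
Collision at t=5/2: particles 2 and 3 swap velocities; positions: p0=-2 p1=3 p2=23/2 p3=23/2; velocities now: v0=-2 v1=-4 v2=1 v3=3
Collision at t=5: particles 0 and 1 swap velocities; positions: p0=-7 p1=-7 p2=14 p3=19; velocities now: v0=-4 v1=-2 v2=1 v3=3

Answer: 2,3 1,2 2,3 0,1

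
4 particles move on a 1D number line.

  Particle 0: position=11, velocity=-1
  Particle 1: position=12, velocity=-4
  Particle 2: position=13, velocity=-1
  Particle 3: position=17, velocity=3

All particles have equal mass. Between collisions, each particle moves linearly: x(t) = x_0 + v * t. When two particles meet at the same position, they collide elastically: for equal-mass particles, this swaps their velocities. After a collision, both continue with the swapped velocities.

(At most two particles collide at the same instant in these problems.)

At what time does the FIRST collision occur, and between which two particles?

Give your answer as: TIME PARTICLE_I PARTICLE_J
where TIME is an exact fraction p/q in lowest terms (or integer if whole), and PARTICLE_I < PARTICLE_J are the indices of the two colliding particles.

Answer: 1/3 0 1

Derivation:
Pair (0,1): pos 11,12 vel -1,-4 -> gap=1, closing at 3/unit, collide at t=1/3
Pair (1,2): pos 12,13 vel -4,-1 -> not approaching (rel speed -3 <= 0)
Pair (2,3): pos 13,17 vel -1,3 -> not approaching (rel speed -4 <= 0)
Earliest collision: t=1/3 between 0 and 1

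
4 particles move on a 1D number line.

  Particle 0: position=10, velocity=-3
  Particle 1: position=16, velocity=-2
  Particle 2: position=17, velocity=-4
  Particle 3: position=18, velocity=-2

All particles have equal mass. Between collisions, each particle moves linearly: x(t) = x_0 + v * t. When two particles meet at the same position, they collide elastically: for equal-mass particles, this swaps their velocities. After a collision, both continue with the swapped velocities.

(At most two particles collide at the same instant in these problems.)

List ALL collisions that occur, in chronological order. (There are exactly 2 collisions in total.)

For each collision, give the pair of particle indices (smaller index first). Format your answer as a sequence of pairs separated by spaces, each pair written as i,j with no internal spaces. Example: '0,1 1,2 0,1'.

Answer: 1,2 0,1

Derivation:
Collision at t=1/2: particles 1 and 2 swap velocities; positions: p0=17/2 p1=15 p2=15 p3=17; velocities now: v0=-3 v1=-4 v2=-2 v3=-2
Collision at t=7: particles 0 and 1 swap velocities; positions: p0=-11 p1=-11 p2=2 p3=4; velocities now: v0=-4 v1=-3 v2=-2 v3=-2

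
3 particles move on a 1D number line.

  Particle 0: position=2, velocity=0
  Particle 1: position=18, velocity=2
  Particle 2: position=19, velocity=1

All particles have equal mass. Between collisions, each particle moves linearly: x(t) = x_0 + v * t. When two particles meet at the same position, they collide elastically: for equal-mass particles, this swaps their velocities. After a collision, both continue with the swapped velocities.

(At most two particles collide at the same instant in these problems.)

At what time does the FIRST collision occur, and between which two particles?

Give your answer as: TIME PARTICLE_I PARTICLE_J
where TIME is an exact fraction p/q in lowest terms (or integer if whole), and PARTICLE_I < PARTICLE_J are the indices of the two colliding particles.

Answer: 1 1 2

Derivation:
Pair (0,1): pos 2,18 vel 0,2 -> not approaching (rel speed -2 <= 0)
Pair (1,2): pos 18,19 vel 2,1 -> gap=1, closing at 1/unit, collide at t=1
Earliest collision: t=1 between 1 and 2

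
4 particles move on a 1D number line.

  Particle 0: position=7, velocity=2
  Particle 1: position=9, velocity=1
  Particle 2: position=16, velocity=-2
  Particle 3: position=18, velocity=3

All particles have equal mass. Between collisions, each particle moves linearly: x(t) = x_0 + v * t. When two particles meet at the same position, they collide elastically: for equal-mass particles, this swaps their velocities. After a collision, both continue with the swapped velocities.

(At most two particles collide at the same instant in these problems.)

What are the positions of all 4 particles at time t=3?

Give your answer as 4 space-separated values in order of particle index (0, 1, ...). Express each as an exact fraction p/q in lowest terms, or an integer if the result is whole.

Collision at t=2: particles 0 and 1 swap velocities; positions: p0=11 p1=11 p2=12 p3=24; velocities now: v0=1 v1=2 v2=-2 v3=3
Collision at t=9/4: particles 1 and 2 swap velocities; positions: p0=45/4 p1=23/2 p2=23/2 p3=99/4; velocities now: v0=1 v1=-2 v2=2 v3=3
Collision at t=7/3: particles 0 and 1 swap velocities; positions: p0=34/3 p1=34/3 p2=35/3 p3=25; velocities now: v0=-2 v1=1 v2=2 v3=3
Advance to t=3 (no further collisions before then); velocities: v0=-2 v1=1 v2=2 v3=3; positions = 10 12 13 27

Answer: 10 12 13 27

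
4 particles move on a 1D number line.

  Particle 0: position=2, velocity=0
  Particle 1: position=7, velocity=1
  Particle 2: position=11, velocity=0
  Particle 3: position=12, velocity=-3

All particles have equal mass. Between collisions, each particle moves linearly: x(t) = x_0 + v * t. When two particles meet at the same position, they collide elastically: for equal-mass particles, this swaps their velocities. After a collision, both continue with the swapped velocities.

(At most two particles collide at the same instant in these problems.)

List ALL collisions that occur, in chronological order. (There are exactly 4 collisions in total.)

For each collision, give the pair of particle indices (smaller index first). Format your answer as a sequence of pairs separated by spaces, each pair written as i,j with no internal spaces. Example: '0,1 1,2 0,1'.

Collision at t=1/3: particles 2 and 3 swap velocities; positions: p0=2 p1=22/3 p2=11 p3=11; velocities now: v0=0 v1=1 v2=-3 v3=0
Collision at t=5/4: particles 1 and 2 swap velocities; positions: p0=2 p1=33/4 p2=33/4 p3=11; velocities now: v0=0 v1=-3 v2=1 v3=0
Collision at t=10/3: particles 0 and 1 swap velocities; positions: p0=2 p1=2 p2=31/3 p3=11; velocities now: v0=-3 v1=0 v2=1 v3=0
Collision at t=4: particles 2 and 3 swap velocities; positions: p0=0 p1=2 p2=11 p3=11; velocities now: v0=-3 v1=0 v2=0 v3=1

Answer: 2,3 1,2 0,1 2,3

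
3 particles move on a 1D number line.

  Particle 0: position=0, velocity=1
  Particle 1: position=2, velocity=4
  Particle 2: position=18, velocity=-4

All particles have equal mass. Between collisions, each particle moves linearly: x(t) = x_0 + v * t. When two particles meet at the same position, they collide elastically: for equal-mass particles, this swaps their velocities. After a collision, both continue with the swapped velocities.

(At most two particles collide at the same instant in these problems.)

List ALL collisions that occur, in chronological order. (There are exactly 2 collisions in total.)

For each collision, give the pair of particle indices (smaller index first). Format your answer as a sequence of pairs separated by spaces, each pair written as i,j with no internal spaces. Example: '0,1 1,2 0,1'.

Collision at t=2: particles 1 and 2 swap velocities; positions: p0=2 p1=10 p2=10; velocities now: v0=1 v1=-4 v2=4
Collision at t=18/5: particles 0 and 1 swap velocities; positions: p0=18/5 p1=18/5 p2=82/5; velocities now: v0=-4 v1=1 v2=4

Answer: 1,2 0,1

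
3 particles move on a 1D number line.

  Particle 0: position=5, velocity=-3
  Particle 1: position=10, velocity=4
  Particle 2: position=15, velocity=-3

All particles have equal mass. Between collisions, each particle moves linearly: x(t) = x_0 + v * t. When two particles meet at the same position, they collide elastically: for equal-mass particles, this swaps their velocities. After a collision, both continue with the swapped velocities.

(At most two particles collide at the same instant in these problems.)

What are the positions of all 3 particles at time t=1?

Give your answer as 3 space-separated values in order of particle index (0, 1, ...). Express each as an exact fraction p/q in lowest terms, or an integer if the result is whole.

Collision at t=5/7: particles 1 and 2 swap velocities; positions: p0=20/7 p1=90/7 p2=90/7; velocities now: v0=-3 v1=-3 v2=4
Advance to t=1 (no further collisions before then); velocities: v0=-3 v1=-3 v2=4; positions = 2 12 14

Answer: 2 12 14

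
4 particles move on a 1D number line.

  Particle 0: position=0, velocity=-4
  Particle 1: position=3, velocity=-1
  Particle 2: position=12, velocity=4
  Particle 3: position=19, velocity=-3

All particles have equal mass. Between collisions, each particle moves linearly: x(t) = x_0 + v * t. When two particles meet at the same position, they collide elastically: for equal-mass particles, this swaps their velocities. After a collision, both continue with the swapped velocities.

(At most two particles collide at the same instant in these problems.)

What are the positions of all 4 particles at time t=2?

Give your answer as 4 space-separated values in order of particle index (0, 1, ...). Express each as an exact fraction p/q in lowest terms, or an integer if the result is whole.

Answer: -8 1 13 20

Derivation:
Collision at t=1: particles 2 and 3 swap velocities; positions: p0=-4 p1=2 p2=16 p3=16; velocities now: v0=-4 v1=-1 v2=-3 v3=4
Advance to t=2 (no further collisions before then); velocities: v0=-4 v1=-1 v2=-3 v3=4; positions = -8 1 13 20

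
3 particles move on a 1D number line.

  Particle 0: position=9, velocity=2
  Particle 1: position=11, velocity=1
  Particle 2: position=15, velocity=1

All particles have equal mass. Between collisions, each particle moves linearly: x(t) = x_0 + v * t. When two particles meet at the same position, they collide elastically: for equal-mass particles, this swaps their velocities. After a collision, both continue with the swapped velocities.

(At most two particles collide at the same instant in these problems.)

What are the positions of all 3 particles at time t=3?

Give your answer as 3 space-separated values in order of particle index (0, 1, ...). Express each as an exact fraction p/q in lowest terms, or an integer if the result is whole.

Collision at t=2: particles 0 and 1 swap velocities; positions: p0=13 p1=13 p2=17; velocities now: v0=1 v1=2 v2=1
Advance to t=3 (no further collisions before then); velocities: v0=1 v1=2 v2=1; positions = 14 15 18

Answer: 14 15 18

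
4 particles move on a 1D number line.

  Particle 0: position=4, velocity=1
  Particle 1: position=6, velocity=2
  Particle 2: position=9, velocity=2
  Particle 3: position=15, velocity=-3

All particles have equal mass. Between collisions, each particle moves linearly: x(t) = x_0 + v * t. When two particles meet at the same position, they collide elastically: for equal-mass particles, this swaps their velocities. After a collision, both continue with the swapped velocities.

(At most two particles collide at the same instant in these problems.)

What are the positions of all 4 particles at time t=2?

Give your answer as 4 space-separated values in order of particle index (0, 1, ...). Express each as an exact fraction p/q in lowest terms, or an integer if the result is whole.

Answer: 6 9 10 13

Derivation:
Collision at t=6/5: particles 2 and 3 swap velocities; positions: p0=26/5 p1=42/5 p2=57/5 p3=57/5; velocities now: v0=1 v1=2 v2=-3 v3=2
Collision at t=9/5: particles 1 and 2 swap velocities; positions: p0=29/5 p1=48/5 p2=48/5 p3=63/5; velocities now: v0=1 v1=-3 v2=2 v3=2
Advance to t=2 (no further collisions before then); velocities: v0=1 v1=-3 v2=2 v3=2; positions = 6 9 10 13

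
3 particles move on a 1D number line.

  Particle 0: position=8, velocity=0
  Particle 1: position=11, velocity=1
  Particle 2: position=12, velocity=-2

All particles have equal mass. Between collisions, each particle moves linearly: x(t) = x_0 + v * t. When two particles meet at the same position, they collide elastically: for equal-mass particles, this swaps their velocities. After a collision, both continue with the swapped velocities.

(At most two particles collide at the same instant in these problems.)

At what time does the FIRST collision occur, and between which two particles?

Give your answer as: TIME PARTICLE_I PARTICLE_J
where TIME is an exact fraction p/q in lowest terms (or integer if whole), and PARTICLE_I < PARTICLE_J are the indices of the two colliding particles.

Pair (0,1): pos 8,11 vel 0,1 -> not approaching (rel speed -1 <= 0)
Pair (1,2): pos 11,12 vel 1,-2 -> gap=1, closing at 3/unit, collide at t=1/3
Earliest collision: t=1/3 between 1 and 2

Answer: 1/3 1 2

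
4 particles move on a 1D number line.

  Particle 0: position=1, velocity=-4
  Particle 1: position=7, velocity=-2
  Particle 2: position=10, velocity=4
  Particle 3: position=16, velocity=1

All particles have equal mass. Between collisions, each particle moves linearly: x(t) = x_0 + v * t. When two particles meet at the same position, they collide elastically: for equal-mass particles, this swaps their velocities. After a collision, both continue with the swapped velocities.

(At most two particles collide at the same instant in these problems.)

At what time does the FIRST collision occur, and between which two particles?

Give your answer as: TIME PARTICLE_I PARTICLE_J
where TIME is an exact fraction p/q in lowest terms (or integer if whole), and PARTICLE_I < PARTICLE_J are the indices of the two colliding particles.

Answer: 2 2 3

Derivation:
Pair (0,1): pos 1,7 vel -4,-2 -> not approaching (rel speed -2 <= 0)
Pair (1,2): pos 7,10 vel -2,4 -> not approaching (rel speed -6 <= 0)
Pair (2,3): pos 10,16 vel 4,1 -> gap=6, closing at 3/unit, collide at t=2
Earliest collision: t=2 between 2 and 3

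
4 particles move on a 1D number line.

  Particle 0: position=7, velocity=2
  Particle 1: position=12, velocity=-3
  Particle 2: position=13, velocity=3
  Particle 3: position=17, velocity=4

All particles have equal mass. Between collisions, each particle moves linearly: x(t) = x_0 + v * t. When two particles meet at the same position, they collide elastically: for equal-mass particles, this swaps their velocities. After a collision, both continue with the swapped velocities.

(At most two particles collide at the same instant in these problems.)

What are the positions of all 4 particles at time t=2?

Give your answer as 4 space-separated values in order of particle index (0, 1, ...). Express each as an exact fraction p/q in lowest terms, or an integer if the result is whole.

Collision at t=1: particles 0 and 1 swap velocities; positions: p0=9 p1=9 p2=16 p3=21; velocities now: v0=-3 v1=2 v2=3 v3=4
Advance to t=2 (no further collisions before then); velocities: v0=-3 v1=2 v2=3 v3=4; positions = 6 11 19 25

Answer: 6 11 19 25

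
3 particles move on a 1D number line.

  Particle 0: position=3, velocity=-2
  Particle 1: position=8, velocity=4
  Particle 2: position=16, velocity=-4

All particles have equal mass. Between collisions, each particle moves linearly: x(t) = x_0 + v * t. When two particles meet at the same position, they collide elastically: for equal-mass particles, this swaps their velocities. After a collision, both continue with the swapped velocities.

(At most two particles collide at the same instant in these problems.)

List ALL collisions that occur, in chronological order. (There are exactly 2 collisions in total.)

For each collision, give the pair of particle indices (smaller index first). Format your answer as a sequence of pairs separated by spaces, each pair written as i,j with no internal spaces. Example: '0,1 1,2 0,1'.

Collision at t=1: particles 1 and 2 swap velocities; positions: p0=1 p1=12 p2=12; velocities now: v0=-2 v1=-4 v2=4
Collision at t=13/2: particles 0 and 1 swap velocities; positions: p0=-10 p1=-10 p2=34; velocities now: v0=-4 v1=-2 v2=4

Answer: 1,2 0,1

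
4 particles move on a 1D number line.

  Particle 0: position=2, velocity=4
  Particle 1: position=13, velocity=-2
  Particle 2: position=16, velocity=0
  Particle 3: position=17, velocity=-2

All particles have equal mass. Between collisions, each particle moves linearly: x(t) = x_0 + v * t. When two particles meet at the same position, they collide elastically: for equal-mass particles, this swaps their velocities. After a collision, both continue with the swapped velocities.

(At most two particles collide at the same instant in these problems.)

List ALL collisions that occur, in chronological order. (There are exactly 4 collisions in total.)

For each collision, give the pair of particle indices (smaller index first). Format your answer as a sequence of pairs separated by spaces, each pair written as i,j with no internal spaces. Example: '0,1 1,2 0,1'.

Answer: 2,3 0,1 1,2 2,3

Derivation:
Collision at t=1/2: particles 2 and 3 swap velocities; positions: p0=4 p1=12 p2=16 p3=16; velocities now: v0=4 v1=-2 v2=-2 v3=0
Collision at t=11/6: particles 0 and 1 swap velocities; positions: p0=28/3 p1=28/3 p2=40/3 p3=16; velocities now: v0=-2 v1=4 v2=-2 v3=0
Collision at t=5/2: particles 1 and 2 swap velocities; positions: p0=8 p1=12 p2=12 p3=16; velocities now: v0=-2 v1=-2 v2=4 v3=0
Collision at t=7/2: particles 2 and 3 swap velocities; positions: p0=6 p1=10 p2=16 p3=16; velocities now: v0=-2 v1=-2 v2=0 v3=4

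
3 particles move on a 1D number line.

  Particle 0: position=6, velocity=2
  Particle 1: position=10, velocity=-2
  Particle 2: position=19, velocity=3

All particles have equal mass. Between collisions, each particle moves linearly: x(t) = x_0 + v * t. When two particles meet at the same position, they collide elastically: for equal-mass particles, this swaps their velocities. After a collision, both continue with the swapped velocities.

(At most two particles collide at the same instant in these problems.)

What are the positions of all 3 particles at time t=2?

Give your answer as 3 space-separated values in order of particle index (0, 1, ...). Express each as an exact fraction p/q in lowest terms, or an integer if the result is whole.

Answer: 6 10 25

Derivation:
Collision at t=1: particles 0 and 1 swap velocities; positions: p0=8 p1=8 p2=22; velocities now: v0=-2 v1=2 v2=3
Advance to t=2 (no further collisions before then); velocities: v0=-2 v1=2 v2=3; positions = 6 10 25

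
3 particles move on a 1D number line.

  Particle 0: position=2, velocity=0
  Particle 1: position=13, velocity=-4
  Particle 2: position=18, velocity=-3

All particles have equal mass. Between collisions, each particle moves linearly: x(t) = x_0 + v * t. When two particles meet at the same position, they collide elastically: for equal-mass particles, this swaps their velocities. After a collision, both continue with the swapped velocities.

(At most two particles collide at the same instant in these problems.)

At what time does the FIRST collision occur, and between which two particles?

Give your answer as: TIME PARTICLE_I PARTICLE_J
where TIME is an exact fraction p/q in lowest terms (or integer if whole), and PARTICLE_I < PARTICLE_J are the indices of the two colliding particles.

Answer: 11/4 0 1

Derivation:
Pair (0,1): pos 2,13 vel 0,-4 -> gap=11, closing at 4/unit, collide at t=11/4
Pair (1,2): pos 13,18 vel -4,-3 -> not approaching (rel speed -1 <= 0)
Earliest collision: t=11/4 between 0 and 1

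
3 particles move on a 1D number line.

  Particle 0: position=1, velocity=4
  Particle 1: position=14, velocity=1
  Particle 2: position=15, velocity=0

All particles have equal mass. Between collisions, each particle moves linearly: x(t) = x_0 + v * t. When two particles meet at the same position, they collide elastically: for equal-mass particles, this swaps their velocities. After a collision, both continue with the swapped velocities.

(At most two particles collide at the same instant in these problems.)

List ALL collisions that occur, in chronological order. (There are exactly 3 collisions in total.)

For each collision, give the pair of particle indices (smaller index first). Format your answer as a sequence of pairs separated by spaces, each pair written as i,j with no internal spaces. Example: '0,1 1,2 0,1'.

Answer: 1,2 0,1 1,2

Derivation:
Collision at t=1: particles 1 and 2 swap velocities; positions: p0=5 p1=15 p2=15; velocities now: v0=4 v1=0 v2=1
Collision at t=7/2: particles 0 and 1 swap velocities; positions: p0=15 p1=15 p2=35/2; velocities now: v0=0 v1=4 v2=1
Collision at t=13/3: particles 1 and 2 swap velocities; positions: p0=15 p1=55/3 p2=55/3; velocities now: v0=0 v1=1 v2=4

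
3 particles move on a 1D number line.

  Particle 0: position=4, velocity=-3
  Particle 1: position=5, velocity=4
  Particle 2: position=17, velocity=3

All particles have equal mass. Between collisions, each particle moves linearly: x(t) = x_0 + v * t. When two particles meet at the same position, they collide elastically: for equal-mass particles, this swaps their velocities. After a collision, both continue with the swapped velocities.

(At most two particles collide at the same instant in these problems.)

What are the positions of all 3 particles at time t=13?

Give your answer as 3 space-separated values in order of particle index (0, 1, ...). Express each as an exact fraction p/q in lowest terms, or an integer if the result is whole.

Collision at t=12: particles 1 and 2 swap velocities; positions: p0=-32 p1=53 p2=53; velocities now: v0=-3 v1=3 v2=4
Advance to t=13 (no further collisions before then); velocities: v0=-3 v1=3 v2=4; positions = -35 56 57

Answer: -35 56 57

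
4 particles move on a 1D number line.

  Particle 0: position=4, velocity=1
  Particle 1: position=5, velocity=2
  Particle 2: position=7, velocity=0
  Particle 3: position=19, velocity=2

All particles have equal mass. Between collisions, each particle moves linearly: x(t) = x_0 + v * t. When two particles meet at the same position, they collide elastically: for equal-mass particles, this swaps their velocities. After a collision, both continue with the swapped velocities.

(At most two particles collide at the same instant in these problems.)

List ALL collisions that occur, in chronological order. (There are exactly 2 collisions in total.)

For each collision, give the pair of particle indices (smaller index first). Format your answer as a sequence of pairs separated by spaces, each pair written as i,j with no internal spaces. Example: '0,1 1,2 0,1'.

Answer: 1,2 0,1

Derivation:
Collision at t=1: particles 1 and 2 swap velocities; positions: p0=5 p1=7 p2=7 p3=21; velocities now: v0=1 v1=0 v2=2 v3=2
Collision at t=3: particles 0 and 1 swap velocities; positions: p0=7 p1=7 p2=11 p3=25; velocities now: v0=0 v1=1 v2=2 v3=2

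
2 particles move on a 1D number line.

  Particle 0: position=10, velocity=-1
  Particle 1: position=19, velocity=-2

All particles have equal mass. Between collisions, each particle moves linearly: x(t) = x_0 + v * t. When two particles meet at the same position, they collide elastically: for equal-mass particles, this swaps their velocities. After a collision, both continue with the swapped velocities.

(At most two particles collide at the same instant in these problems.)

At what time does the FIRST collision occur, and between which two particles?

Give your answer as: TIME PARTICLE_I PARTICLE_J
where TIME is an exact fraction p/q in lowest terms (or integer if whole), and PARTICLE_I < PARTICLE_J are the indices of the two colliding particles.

Answer: 9 0 1

Derivation:
Pair (0,1): pos 10,19 vel -1,-2 -> gap=9, closing at 1/unit, collide at t=9
Earliest collision: t=9 between 0 and 1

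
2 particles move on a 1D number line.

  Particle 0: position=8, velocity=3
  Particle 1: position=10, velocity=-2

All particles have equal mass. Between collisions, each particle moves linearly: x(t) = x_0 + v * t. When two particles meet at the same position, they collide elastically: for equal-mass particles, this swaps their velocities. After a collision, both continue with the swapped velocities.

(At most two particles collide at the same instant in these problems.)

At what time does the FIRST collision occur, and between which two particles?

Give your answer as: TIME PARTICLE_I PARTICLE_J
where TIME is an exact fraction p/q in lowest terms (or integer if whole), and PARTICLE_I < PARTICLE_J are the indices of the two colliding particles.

Answer: 2/5 0 1

Derivation:
Pair (0,1): pos 8,10 vel 3,-2 -> gap=2, closing at 5/unit, collide at t=2/5
Earliest collision: t=2/5 between 0 and 1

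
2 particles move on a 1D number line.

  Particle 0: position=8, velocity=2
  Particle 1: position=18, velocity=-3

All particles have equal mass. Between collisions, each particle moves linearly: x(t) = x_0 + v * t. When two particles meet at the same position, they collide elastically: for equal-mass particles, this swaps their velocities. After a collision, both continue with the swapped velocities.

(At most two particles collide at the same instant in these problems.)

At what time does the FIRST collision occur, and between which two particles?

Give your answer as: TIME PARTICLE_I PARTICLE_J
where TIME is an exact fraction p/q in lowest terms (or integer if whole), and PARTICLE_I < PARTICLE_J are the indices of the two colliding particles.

Answer: 2 0 1

Derivation:
Pair (0,1): pos 8,18 vel 2,-3 -> gap=10, closing at 5/unit, collide at t=2
Earliest collision: t=2 between 0 and 1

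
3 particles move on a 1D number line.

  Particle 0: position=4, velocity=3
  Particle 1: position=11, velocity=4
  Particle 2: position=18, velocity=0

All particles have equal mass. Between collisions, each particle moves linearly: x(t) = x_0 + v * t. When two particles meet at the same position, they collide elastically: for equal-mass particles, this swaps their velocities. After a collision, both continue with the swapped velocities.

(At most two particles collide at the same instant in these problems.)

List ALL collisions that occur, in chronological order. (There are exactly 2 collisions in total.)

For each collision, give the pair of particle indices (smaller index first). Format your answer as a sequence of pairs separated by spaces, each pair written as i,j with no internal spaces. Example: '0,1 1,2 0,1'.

Answer: 1,2 0,1

Derivation:
Collision at t=7/4: particles 1 and 2 swap velocities; positions: p0=37/4 p1=18 p2=18; velocities now: v0=3 v1=0 v2=4
Collision at t=14/3: particles 0 and 1 swap velocities; positions: p0=18 p1=18 p2=89/3; velocities now: v0=0 v1=3 v2=4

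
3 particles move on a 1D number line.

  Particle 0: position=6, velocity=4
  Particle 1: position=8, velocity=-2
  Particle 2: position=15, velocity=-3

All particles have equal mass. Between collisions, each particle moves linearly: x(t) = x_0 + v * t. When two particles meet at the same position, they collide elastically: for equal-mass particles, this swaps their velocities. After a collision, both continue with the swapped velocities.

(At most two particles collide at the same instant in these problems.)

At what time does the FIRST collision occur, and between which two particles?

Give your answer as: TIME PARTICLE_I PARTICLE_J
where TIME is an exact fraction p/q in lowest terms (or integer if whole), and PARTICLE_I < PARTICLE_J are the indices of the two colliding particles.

Answer: 1/3 0 1

Derivation:
Pair (0,1): pos 6,8 vel 4,-2 -> gap=2, closing at 6/unit, collide at t=1/3
Pair (1,2): pos 8,15 vel -2,-3 -> gap=7, closing at 1/unit, collide at t=7
Earliest collision: t=1/3 between 0 and 1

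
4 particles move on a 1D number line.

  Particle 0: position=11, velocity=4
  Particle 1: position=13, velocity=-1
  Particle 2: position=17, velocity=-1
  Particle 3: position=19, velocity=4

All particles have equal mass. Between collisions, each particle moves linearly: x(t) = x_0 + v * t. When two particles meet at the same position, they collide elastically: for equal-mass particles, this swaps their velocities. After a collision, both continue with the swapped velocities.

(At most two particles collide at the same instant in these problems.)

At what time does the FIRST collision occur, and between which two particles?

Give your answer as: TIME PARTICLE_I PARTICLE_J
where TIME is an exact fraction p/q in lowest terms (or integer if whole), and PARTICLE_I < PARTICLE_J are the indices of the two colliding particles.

Answer: 2/5 0 1

Derivation:
Pair (0,1): pos 11,13 vel 4,-1 -> gap=2, closing at 5/unit, collide at t=2/5
Pair (1,2): pos 13,17 vel -1,-1 -> not approaching (rel speed 0 <= 0)
Pair (2,3): pos 17,19 vel -1,4 -> not approaching (rel speed -5 <= 0)
Earliest collision: t=2/5 between 0 and 1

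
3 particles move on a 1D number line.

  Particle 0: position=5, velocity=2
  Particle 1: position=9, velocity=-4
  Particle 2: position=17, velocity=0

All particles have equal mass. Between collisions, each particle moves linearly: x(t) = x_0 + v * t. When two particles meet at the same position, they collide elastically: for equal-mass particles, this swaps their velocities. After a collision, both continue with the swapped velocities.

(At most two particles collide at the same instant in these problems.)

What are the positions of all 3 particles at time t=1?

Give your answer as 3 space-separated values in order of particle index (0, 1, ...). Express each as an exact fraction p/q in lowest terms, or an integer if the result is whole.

Answer: 5 7 17

Derivation:
Collision at t=2/3: particles 0 and 1 swap velocities; positions: p0=19/3 p1=19/3 p2=17; velocities now: v0=-4 v1=2 v2=0
Advance to t=1 (no further collisions before then); velocities: v0=-4 v1=2 v2=0; positions = 5 7 17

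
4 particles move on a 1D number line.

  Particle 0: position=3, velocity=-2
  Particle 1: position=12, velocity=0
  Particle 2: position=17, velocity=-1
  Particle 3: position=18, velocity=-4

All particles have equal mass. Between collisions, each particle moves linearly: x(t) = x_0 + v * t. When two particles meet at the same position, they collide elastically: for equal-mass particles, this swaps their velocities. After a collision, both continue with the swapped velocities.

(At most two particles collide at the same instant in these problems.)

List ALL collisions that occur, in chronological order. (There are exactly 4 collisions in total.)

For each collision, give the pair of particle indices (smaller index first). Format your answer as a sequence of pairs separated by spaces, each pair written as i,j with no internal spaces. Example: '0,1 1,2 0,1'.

Collision at t=1/3: particles 2 and 3 swap velocities; positions: p0=7/3 p1=12 p2=50/3 p3=50/3; velocities now: v0=-2 v1=0 v2=-4 v3=-1
Collision at t=3/2: particles 1 and 2 swap velocities; positions: p0=0 p1=12 p2=12 p3=31/2; velocities now: v0=-2 v1=-4 v2=0 v3=-1
Collision at t=5: particles 2 and 3 swap velocities; positions: p0=-7 p1=-2 p2=12 p3=12; velocities now: v0=-2 v1=-4 v2=-1 v3=0
Collision at t=15/2: particles 0 and 1 swap velocities; positions: p0=-12 p1=-12 p2=19/2 p3=12; velocities now: v0=-4 v1=-2 v2=-1 v3=0

Answer: 2,3 1,2 2,3 0,1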